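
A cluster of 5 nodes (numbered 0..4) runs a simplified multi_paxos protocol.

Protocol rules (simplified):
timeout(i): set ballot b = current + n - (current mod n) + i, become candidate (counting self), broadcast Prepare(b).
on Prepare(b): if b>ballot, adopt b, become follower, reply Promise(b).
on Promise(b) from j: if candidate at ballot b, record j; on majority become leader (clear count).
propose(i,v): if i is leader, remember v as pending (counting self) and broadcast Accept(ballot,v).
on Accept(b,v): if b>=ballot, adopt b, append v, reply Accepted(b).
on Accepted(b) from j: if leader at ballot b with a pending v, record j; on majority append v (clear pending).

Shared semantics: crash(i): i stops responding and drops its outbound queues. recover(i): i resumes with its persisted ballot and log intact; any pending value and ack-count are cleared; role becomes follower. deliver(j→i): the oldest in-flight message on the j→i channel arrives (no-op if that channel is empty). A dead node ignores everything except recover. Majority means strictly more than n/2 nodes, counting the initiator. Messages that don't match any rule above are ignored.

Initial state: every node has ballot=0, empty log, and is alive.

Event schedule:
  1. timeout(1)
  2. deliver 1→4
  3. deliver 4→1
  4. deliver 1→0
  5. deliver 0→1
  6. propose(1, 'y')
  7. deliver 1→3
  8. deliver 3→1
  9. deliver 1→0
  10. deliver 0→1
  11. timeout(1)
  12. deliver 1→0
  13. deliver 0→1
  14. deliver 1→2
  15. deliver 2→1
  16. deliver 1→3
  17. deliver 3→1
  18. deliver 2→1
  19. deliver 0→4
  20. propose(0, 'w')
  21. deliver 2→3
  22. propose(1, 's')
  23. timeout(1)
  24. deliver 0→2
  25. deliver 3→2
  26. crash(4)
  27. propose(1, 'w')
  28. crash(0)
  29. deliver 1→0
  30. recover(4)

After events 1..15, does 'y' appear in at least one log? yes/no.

[1] timeout(1) → N1(cand b6 [-])
[2] deliver 1→4 → N4(foll b6 [-])
[3] deliver 4→1 → ∅
[4] deliver 1→0 → N0(foll b6 [-])
[5] deliver 0→1 → N1(lead b6 [-])
[6] propose(1,'y') → ∅
[7] deliver 1→3 → N3(foll b6 [-])
[8] deliver 3→1 → ∅
[9] deliver 1→0 → N0(foll b6 [y])
[10] deliver 0→1 → ∅
[11] timeout(1) → N1(cand b11 [-])
[12] deliver 1→0 → N0(foll b11 [y])
[13] deliver 0→1 → ∅
[14] deliver 1→2 → N2(foll b6 [-])
[15] deliver 2→1 → ∅

yes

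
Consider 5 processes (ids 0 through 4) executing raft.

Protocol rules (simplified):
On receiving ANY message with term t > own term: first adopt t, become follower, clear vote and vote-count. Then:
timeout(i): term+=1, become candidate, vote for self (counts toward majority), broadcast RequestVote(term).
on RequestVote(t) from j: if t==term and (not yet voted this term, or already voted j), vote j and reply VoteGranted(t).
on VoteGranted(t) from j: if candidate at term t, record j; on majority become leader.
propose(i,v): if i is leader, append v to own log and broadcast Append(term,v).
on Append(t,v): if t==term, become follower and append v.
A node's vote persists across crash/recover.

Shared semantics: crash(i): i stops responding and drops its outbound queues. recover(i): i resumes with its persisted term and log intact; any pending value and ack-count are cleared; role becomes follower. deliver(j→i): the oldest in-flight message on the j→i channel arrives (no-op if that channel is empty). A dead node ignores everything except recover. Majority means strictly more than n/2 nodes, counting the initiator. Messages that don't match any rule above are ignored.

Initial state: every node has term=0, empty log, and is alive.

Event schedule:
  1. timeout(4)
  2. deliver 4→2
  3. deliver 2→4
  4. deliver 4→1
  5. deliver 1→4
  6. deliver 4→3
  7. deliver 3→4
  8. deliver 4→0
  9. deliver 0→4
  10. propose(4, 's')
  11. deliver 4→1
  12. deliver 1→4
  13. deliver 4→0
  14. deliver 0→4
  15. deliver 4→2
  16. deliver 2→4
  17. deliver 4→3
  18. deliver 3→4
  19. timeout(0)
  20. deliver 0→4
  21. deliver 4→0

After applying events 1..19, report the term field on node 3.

[1] timeout(4) → N4(cand t1 [-])
[2] deliver 4→2 → N2(foll t1 [-])
[3] deliver 2→4 → ∅
[4] deliver 4→1 → N1(foll t1 [-])
[5] deliver 1→4 → N4(lead t1 [-])
[6] deliver 4→3 → N3(foll t1 [-])
[7] deliver 3→4 → ∅
[8] deliver 4→0 → N0(foll t1 [-])
[9] deliver 0→4 → ∅
[10] propose(4,'s') → N4(lead t1 [s])
[11] deliver 4→1 → N1(foll t1 [s])
[12] deliver 1→4 → ∅
[13] deliver 4→0 → N0(foll t1 [s])
[14] deliver 0→4 → ∅
[15] deliver 4→2 → N2(foll t1 [s])
[16] deliver 2→4 → ∅
[17] deliver 4→3 → N3(foll t1 [s])
[18] deliver 3→4 → ∅
[19] timeout(0) → N0(cand t2 [s])

1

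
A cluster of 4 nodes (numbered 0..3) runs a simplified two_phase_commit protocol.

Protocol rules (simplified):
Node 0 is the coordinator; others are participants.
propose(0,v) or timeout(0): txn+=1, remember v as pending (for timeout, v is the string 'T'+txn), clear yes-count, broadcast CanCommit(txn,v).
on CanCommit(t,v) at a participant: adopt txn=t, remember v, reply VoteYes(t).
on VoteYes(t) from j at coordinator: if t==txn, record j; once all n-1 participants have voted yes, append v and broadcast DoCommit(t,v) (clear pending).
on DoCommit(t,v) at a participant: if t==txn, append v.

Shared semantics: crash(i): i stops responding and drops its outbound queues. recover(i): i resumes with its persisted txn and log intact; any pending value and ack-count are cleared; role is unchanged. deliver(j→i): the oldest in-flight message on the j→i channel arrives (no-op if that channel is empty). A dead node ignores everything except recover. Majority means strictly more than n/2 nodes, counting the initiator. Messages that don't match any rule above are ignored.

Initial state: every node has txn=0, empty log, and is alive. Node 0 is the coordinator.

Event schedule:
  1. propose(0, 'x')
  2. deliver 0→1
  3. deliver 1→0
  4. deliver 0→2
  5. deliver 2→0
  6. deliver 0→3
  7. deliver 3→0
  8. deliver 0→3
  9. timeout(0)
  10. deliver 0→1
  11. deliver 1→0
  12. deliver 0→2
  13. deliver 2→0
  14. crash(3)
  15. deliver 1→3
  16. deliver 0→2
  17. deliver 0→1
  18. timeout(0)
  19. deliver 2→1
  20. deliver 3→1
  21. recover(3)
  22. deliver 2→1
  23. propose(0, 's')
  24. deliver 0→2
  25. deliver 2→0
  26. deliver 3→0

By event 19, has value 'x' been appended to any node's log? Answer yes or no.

yes

1. propose(0,'x'):  <0:coor t1 ->
2. deliver 0→1:  <1:part t1 ->
3. deliver 1→0:  nop
4. deliver 0→2:  <2:part t1 ->
5. deliver 2→0:  nop
6. deliver 0→3:  <3:part t1 ->
7. deliver 3→0:  <0:coor t1 x>
8. deliver 0→3:  <3:part t1 x>
9. timeout(0):  <0:coor t2 x>
10. deliver 0→1:  <1:part t1 x>
11. deliver 1→0:  nop
12. deliver 0→2:  <2:part t1 x>
13. deliver 2→0:  nop
14. crash(3):  <3:✗part t1 x>
15. deliver 1→3:  nop
16. deliver 0→2:  <2:part t2 x>
17. deliver 0→1:  <1:part t2 x>
18. timeout(0):  <0:coor t3 x>
19. deliver 2→1:  nop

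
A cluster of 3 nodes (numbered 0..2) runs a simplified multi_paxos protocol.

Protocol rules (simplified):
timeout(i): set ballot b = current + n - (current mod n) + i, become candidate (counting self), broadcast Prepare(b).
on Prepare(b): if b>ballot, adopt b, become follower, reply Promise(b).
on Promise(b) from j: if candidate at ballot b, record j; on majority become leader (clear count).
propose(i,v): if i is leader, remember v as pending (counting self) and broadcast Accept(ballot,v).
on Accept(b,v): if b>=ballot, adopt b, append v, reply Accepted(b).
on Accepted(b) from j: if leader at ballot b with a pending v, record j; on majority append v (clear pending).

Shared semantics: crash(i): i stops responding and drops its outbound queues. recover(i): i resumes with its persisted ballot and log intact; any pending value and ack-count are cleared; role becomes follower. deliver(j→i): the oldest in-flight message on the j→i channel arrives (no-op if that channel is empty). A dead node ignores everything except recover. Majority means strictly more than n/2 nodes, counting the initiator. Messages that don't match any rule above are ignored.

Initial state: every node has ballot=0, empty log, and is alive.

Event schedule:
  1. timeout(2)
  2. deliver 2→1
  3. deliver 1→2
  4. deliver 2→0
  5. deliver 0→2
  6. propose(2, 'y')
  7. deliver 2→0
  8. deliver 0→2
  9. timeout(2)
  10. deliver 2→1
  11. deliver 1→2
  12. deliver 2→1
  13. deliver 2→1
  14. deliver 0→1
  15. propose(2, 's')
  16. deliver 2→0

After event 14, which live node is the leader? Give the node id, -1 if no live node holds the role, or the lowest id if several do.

[1] timeout(2) → N2(cand b5 [-])
[2] deliver 2→1 → N1(foll b5 [-])
[3] deliver 1→2 → N2(lead b5 [-])
[4] deliver 2→0 → N0(foll b5 [-])
[5] deliver 0→2 → ∅
[6] propose(2,'y') → ∅
[7] deliver 2→0 → N0(foll b5 [y])
[8] deliver 0→2 → N2(lead b5 [y])
[9] timeout(2) → N2(cand b8 [y])
[10] deliver 2→1 → N1(foll b5 [y])
[11] deliver 1→2 → ∅
[12] deliver 2→1 → N1(foll b8 [y])
[13] deliver 2→1 → ∅
[14] deliver 0→1 → ∅

-1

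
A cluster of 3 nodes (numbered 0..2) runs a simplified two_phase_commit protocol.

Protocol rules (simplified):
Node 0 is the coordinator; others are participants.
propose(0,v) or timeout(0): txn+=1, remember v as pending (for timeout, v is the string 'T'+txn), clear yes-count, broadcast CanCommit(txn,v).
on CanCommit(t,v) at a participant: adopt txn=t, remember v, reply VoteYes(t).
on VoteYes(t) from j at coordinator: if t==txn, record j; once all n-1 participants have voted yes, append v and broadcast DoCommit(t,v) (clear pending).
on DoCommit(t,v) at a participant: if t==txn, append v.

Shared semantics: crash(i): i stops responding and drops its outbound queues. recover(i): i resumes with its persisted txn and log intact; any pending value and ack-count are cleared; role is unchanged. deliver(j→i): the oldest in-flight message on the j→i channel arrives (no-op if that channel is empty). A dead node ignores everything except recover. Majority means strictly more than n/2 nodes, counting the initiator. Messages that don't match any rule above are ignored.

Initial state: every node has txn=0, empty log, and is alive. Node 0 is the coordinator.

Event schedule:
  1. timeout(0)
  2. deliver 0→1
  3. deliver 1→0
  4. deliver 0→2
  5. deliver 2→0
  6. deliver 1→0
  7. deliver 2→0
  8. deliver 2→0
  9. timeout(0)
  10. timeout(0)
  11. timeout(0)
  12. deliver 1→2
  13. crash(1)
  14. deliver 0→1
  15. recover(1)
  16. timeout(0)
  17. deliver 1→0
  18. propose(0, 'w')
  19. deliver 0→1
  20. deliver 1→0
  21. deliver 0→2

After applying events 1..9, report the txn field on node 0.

2

e1 timeout(0): 0[coor,t=1,-]
e2 deliver 0→1: 1[part,t=1,-]
e3 deliver 1→0: ·
e4 deliver 0→2: 2[part,t=1,-]
e5 deliver 2→0: 0[coor,t=1,T1]
e6 deliver 1→0: ·
e7 deliver 2→0: ·
e8 deliver 2→0: ·
e9 timeout(0): 0[coor,t=2,T1]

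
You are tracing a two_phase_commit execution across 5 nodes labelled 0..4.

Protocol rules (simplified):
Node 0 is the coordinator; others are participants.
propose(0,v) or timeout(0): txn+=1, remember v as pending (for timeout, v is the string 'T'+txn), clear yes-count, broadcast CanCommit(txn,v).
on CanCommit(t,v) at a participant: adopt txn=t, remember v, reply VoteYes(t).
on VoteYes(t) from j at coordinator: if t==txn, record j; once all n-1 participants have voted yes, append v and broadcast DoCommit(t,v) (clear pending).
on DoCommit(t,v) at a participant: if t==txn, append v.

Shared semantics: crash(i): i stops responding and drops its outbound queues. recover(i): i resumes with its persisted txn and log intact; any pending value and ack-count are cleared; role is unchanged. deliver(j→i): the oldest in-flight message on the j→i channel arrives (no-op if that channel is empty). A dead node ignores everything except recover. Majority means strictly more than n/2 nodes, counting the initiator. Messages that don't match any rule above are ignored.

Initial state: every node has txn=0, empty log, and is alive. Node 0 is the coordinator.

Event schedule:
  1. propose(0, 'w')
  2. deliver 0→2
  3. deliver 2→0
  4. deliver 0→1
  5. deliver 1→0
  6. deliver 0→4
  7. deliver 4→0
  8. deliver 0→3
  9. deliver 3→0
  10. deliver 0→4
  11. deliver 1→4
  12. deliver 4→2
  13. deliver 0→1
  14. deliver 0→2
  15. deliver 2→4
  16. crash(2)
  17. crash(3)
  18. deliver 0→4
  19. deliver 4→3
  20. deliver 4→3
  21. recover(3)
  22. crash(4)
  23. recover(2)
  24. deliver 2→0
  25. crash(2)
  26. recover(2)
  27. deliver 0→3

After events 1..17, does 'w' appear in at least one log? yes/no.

1. propose(0,'w'):  <0:coor t1 ->
2. deliver 0→2:  <2:part t1 ->
3. deliver 2→0:  nop
4. deliver 0→1:  <1:part t1 ->
5. deliver 1→0:  nop
6. deliver 0→4:  <4:part t1 ->
7. deliver 4→0:  nop
8. deliver 0→3:  <3:part t1 ->
9. deliver 3→0:  <0:coor t1 w>
10. deliver 0→4:  <4:part t1 w>
11. deliver 1→4:  nop
12. deliver 4→2:  nop
13. deliver 0→1:  <1:part t1 w>
14. deliver 0→2:  <2:part t1 w>
15. deliver 2→4:  nop
16. crash(2):  <2:✗part t1 w>
17. crash(3):  <3:✗part t1 ->

yes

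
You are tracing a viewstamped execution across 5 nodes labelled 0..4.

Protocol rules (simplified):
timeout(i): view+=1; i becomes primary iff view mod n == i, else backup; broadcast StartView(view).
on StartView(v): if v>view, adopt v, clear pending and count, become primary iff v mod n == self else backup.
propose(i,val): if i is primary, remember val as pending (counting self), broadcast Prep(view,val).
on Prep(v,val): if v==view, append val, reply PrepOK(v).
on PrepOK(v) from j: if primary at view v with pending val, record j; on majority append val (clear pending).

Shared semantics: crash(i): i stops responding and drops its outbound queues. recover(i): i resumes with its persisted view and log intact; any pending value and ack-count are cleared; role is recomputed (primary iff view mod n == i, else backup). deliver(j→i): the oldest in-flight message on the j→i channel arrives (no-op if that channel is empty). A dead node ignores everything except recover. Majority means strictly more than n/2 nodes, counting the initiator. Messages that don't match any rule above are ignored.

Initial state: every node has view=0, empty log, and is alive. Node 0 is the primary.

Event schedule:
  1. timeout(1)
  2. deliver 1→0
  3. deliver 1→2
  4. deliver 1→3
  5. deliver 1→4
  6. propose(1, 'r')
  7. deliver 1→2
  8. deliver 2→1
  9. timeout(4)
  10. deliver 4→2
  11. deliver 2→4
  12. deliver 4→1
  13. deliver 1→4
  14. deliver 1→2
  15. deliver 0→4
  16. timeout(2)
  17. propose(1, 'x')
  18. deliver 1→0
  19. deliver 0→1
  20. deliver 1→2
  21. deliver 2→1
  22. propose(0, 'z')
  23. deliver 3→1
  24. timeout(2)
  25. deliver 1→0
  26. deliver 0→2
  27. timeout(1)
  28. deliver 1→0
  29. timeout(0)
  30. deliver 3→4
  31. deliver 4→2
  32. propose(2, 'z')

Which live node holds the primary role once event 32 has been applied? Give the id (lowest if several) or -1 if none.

0

1. timeout(1):  <1:prim v1 ->
2. deliver 1→0:  <0:back v1 ->
3. deliver 1→2:  <2:back v1 ->
4. deliver 1→3:  <3:back v1 ->
5. deliver 1→4:  <4:back v1 ->
6. propose(1,'r'):  nop
7. deliver 1→2:  <2:back v1 r>
8. deliver 2→1:  nop
9. timeout(4):  <4:back v2 ->
10. deliver 4→2:  <2:prim v2 r>
11. deliver 2→4:  nop
12. deliver 4→1:  <1:back v2 ->
13. deliver 1→4:  nop
14. deliver 1→2:  nop
15. deliver 0→4:  nop
16. timeout(2):  <2:back v3 r>
17. propose(1,'x'):  nop
18. deliver 1→0:  <0:back v1 r>
19. deliver 0→1:  nop
20. deliver 1→2:  nop
21. deliver 2→1:  <1:back v3 ->
22. propose(0,'z'):  nop
23. deliver 3→1:  nop
24. timeout(2):  <2:back v4 r>
25. deliver 1→0:  nop
26. deliver 0→2:  nop
27. timeout(1):  <1:back v4 ->
28. deliver 1→0:  <0:back v4 r>
29. timeout(0):  <0:prim v5 r>
30. deliver 3→4:  nop
31. deliver 4→2:  nop
32. propose(2,'z'):  nop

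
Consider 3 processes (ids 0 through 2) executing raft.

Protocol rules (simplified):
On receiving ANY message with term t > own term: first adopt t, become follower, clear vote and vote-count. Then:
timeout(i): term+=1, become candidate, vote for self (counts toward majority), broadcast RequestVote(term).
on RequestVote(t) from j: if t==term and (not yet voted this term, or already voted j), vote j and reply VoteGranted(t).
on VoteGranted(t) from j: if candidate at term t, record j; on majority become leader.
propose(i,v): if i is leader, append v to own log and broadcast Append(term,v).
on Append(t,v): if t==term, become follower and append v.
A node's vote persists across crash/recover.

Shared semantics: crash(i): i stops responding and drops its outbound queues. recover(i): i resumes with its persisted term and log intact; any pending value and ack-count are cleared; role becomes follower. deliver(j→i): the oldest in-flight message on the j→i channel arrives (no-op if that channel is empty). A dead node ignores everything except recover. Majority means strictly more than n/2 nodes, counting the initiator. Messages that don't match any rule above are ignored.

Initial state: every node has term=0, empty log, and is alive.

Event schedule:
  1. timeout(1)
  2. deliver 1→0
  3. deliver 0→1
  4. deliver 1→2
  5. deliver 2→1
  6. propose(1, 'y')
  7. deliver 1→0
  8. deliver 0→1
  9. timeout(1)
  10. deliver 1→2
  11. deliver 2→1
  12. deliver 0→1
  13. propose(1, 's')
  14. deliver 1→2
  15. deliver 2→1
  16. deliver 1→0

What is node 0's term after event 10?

1

[1] timeout(1) → N1(cand t1 [-])
[2] deliver 1→0 → N0(foll t1 [-])
[3] deliver 0→1 → N1(lead t1 [-])
[4] deliver 1→2 → N2(foll t1 [-])
[5] deliver 2→1 → ∅
[6] propose(1,'y') → N1(lead t1 [y])
[7] deliver 1→0 → N0(foll t1 [y])
[8] deliver 0→1 → ∅
[9] timeout(1) → N1(cand t2 [y])
[10] deliver 1→2 → N2(foll t1 [y])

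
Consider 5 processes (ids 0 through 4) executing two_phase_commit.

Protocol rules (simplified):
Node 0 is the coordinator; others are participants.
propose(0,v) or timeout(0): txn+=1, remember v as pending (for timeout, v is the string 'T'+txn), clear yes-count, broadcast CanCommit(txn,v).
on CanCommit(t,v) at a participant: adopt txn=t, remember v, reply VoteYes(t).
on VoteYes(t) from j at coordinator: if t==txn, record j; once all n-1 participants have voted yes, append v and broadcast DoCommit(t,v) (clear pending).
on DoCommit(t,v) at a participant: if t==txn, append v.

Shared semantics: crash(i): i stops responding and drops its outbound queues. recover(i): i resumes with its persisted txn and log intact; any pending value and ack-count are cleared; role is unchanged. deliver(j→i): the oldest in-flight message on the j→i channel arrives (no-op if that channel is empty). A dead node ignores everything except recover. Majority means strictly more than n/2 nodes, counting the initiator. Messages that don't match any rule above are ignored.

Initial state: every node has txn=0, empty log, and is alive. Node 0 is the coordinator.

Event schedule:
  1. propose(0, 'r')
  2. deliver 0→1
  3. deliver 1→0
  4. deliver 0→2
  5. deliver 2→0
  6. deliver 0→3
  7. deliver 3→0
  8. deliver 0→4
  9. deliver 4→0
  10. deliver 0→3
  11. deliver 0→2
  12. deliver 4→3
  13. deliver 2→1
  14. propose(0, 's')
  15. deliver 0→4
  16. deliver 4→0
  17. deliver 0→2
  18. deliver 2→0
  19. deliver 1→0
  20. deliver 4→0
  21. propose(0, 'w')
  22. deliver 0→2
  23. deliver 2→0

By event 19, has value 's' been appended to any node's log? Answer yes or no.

no

e1 propose(0,'r'): 0[coor,t=1,-]
e2 deliver 0→1: 1[part,t=1,-]
e3 deliver 1→0: ·
e4 deliver 0→2: 2[part,t=1,-]
e5 deliver 2→0: ·
e6 deliver 0→3: 3[part,t=1,-]
e7 deliver 3→0: ·
e8 deliver 0→4: 4[part,t=1,-]
e9 deliver 4→0: 0[coor,t=1,r]
e10 deliver 0→3: 3[part,t=1,r]
e11 deliver 0→2: 2[part,t=1,r]
e12 deliver 4→3: ·
e13 deliver 2→1: ·
e14 propose(0,'s'): 0[coor,t=2,r]
e15 deliver 0→4: 4[part,t=1,r]
e16 deliver 4→0: ·
e17 deliver 0→2: 2[part,t=2,r]
e18 deliver 2→0: ·
e19 deliver 1→0: ·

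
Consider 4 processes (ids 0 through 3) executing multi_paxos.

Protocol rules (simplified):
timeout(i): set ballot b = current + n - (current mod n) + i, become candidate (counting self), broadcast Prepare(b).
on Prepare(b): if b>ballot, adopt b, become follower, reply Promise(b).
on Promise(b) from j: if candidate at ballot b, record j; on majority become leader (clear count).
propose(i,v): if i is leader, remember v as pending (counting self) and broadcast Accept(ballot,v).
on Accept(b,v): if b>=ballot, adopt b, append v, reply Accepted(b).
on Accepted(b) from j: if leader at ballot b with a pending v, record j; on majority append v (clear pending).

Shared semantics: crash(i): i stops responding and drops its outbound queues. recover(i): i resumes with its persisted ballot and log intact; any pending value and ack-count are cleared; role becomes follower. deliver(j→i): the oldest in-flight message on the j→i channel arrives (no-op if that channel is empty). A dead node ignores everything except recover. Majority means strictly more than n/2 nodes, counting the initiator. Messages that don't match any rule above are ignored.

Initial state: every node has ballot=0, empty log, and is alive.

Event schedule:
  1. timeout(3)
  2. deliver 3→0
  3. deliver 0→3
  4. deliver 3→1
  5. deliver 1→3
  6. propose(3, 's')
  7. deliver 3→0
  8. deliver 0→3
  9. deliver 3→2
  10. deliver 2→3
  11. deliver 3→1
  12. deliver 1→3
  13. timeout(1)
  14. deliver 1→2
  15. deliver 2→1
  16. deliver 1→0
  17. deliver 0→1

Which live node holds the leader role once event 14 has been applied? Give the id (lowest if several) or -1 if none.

step 1 timeout(3): 3={cand,b=7,log=-}
step 2 deliver 3→0: 0={foll,b=7,log=-}
step 3 deliver 0→3: —
step 4 deliver 3→1: 1={foll,b=7,log=-}
step 5 deliver 1→3: 3={lead,b=7,log=-}
step 6 propose(3,'s'): —
step 7 deliver 3→0: 0={foll,b=7,log=s}
step 8 deliver 0→3: —
step 9 deliver 3→2: 2={foll,b=7,log=-}
step 10 deliver 2→3: —
step 11 deliver 3→1: 1={foll,b=7,log=s}
step 12 deliver 1→3: 3={lead,b=7,log=s}
step 13 timeout(1): 1={cand,b=9,log=s}
step 14 deliver 1→2: 2={foll,b=9,log=-}

3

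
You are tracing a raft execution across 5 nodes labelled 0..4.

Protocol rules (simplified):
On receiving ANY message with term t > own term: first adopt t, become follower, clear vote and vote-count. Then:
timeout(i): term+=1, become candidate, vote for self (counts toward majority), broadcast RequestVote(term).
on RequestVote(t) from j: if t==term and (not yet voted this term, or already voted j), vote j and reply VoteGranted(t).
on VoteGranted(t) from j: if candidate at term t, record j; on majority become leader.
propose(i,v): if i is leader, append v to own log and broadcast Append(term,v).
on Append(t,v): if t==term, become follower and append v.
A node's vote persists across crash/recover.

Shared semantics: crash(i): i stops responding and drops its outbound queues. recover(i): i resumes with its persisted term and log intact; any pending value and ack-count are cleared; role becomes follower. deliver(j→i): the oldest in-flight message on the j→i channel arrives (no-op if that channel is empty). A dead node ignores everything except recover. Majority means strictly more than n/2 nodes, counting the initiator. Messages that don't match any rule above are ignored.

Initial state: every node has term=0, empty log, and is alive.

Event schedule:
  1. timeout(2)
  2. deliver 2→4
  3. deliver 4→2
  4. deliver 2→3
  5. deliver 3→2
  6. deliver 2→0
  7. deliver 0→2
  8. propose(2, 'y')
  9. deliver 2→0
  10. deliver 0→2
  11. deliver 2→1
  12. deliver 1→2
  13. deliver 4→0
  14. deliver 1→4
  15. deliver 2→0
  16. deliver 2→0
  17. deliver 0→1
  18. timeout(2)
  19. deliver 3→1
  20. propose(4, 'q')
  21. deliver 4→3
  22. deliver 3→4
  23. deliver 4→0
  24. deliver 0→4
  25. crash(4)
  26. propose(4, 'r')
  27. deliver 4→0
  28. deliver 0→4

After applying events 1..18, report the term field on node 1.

after 1 — timeout(2): n2:cand/t1/[-]
after 2 — deliver 2→4: n4:foll/t1/[-]
after 3 — deliver 4→2: ·
after 4 — deliver 2→3: n3:foll/t1/[-]
after 5 — deliver 3→2: n2:lead/t1/[-]
after 6 — deliver 2→0: n0:foll/t1/[-]
after 7 — deliver 0→2: ·
after 8 — propose(2,'y'): n2:lead/t1/[y]
after 9 — deliver 2→0: n0:foll/t1/[y]
after 10 — deliver 0→2: ·
after 11 — deliver 2→1: n1:foll/t1/[-]
after 12 — deliver 1→2: ·
after 13 — deliver 4→0: ·
after 14 — deliver 1→4: ·
after 15 — deliver 2→0: ·
after 16 — deliver 2→0: ·
after 17 — deliver 0→1: ·
after 18 — timeout(2): n2:cand/t2/[y]

1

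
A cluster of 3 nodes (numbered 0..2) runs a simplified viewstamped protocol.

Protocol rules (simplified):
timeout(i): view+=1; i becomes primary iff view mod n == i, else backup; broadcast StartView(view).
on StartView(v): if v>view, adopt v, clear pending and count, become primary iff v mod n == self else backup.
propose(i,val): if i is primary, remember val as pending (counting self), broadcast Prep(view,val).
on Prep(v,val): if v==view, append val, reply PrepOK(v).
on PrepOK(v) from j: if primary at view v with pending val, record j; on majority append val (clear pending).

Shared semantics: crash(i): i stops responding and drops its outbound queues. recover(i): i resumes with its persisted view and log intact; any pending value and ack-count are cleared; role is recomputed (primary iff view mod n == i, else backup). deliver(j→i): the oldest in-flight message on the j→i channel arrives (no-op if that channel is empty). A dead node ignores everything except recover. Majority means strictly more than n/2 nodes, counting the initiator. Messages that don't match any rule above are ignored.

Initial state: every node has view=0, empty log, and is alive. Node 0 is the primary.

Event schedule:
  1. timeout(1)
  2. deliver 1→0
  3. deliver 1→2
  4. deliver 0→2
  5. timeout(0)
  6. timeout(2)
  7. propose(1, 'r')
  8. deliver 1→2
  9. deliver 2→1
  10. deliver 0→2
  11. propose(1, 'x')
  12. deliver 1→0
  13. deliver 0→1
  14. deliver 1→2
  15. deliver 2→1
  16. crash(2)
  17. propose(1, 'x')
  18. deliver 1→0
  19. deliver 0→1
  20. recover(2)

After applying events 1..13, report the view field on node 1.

e1 timeout(1): 1[prim,v=1,-]
e2 deliver 1→0: 0[back,v=1,-]
e3 deliver 1→2: 2[back,v=1,-]
e4 deliver 0→2: ·
e5 timeout(0): 0[back,v=2,-]
e6 timeout(2): 2[prim,v=2,-]
e7 propose(1,'r'): ·
e8 deliver 1→2: ·
e9 deliver 2→1: 1[back,v=2,-]
e10 deliver 0→2: ·
e11 propose(1,'x'): ·
e12 deliver 1→0: ·
e13 deliver 0→1: ·

2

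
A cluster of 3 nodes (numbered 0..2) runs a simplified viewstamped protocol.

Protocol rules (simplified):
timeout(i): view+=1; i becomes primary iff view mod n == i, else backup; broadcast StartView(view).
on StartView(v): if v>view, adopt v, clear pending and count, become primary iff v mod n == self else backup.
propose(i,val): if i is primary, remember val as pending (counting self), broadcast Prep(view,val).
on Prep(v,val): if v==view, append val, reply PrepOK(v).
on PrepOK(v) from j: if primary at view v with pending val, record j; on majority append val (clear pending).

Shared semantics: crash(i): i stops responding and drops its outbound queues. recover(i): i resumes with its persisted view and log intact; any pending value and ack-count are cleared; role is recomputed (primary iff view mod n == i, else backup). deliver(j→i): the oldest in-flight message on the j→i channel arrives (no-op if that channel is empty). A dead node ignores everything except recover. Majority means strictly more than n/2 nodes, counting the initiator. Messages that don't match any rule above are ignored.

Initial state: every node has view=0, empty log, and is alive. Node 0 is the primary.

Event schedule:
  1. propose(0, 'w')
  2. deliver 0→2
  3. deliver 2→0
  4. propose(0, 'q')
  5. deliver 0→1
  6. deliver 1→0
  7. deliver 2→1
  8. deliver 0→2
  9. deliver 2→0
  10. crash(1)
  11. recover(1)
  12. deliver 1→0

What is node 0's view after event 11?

0

e1 propose(0,'w'): ·
e2 deliver 0→2: 2[back,v=0,w]
e3 deliver 2→0: 0[prim,v=0,w]
e4 propose(0,'q'): ·
e5 deliver 0→1: 1[back,v=0,w]
e6 deliver 1→0: 0[prim,v=0,w,q]
e7 deliver 2→1: ·
e8 deliver 0→2: 2[back,v=0,w,q]
e9 deliver 2→0: ·
e10 crash(1): 1[✗back,v=0,w]
e11 recover(1): 1[back,v=0,w]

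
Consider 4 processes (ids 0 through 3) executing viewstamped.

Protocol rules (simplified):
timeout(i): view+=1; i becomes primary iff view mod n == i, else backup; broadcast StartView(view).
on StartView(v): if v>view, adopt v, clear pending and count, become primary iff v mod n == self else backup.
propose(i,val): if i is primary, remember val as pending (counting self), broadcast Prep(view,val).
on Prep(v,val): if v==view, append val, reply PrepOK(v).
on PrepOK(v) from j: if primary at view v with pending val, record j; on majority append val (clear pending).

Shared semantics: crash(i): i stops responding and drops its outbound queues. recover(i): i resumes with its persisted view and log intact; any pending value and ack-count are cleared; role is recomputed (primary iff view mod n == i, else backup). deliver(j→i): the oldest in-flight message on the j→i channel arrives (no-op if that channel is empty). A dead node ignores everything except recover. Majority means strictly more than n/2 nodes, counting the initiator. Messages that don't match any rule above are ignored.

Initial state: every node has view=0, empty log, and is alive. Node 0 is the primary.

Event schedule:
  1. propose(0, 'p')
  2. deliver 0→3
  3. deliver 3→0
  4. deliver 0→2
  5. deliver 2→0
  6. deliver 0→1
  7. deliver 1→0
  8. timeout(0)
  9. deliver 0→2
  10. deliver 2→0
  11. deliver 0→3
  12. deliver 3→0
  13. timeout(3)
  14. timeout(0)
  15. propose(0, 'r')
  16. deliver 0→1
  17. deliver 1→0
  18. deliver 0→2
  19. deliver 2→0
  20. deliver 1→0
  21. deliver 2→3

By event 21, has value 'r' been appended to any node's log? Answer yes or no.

no

[1] propose(0,'p') → ∅
[2] deliver 0→3 → N3(back v0 [p])
[3] deliver 3→0 → ∅
[4] deliver 0→2 → N2(back v0 [p])
[5] deliver 2→0 → N0(prim v0 [p])
[6] deliver 0→1 → N1(back v0 [p])
[7] deliver 1→0 → ∅
[8] timeout(0) → N0(back v1 [p])
[9] deliver 0→2 → N2(back v1 [p])
[10] deliver 2→0 → ∅
[11] deliver 0→3 → N3(back v1 [p])
[12] deliver 3→0 → ∅
[13] timeout(3) → N3(back v2 [p])
[14] timeout(0) → N0(back v2 [p])
[15] propose(0,'r') → ∅
[16] deliver 0→1 → N1(prim v1 [p])
[17] deliver 1→0 → ∅
[18] deliver 0→2 → N2(prim v2 [p])
[19] deliver 2→0 → ∅
[20] deliver 1→0 → ∅
[21] deliver 2→3 → ∅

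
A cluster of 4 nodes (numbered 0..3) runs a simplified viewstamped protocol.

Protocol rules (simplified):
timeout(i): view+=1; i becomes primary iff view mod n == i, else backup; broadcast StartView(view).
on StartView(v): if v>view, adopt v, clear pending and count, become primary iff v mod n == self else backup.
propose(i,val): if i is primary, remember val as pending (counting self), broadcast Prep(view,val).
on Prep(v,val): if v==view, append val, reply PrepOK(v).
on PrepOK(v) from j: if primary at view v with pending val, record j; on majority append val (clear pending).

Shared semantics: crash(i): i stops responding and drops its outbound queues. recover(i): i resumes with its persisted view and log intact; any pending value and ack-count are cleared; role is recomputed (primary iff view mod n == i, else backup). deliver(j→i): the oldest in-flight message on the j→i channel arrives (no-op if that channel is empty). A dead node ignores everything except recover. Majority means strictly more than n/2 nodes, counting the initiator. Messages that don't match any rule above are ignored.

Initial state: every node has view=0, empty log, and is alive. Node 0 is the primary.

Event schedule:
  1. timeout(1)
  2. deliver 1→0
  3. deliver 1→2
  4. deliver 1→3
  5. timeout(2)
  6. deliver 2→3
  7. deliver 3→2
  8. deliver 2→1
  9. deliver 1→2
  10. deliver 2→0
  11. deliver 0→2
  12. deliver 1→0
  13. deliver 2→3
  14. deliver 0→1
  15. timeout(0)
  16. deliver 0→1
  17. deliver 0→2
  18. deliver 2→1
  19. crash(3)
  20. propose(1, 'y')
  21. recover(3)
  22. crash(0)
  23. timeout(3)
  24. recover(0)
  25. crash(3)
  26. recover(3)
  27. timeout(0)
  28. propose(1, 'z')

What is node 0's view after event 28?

4

e1 timeout(1): 1[prim,v=1,-]
e2 deliver 1→0: 0[back,v=1,-]
e3 deliver 1→2: 2[back,v=1,-]
e4 deliver 1→3: 3[back,v=1,-]
e5 timeout(2): 2[prim,v=2,-]
e6 deliver 2→3: 3[back,v=2,-]
e7 deliver 3→2: ·
e8 deliver 2→1: 1[back,v=2,-]
e9 deliver 1→2: ·
e10 deliver 2→0: 0[back,v=2,-]
e11 deliver 0→2: ·
e12 deliver 1→0: ·
e13 deliver 2→3: ·
e14 deliver 0→1: ·
e15 timeout(0): 0[back,v=3,-]
e16 deliver 0→1: 1[back,v=3,-]
e17 deliver 0→2: 2[back,v=3,-]
e18 deliver 2→1: ·
e19 crash(3): 3[✗back,v=2,-]
e20 propose(1,'y'): ·
e21 recover(3): 3[back,v=2,-]
e22 crash(0): 0[✗back,v=3,-]
e23 timeout(3): 3[prim,v=3,-]
e24 recover(0): 0[back,v=3,-]
e25 crash(3): 3[✗prim,v=3,-]
e26 recover(3): 3[prim,v=3,-]
e27 timeout(0): 0[prim,v=4,-]
e28 propose(1,'z'): ·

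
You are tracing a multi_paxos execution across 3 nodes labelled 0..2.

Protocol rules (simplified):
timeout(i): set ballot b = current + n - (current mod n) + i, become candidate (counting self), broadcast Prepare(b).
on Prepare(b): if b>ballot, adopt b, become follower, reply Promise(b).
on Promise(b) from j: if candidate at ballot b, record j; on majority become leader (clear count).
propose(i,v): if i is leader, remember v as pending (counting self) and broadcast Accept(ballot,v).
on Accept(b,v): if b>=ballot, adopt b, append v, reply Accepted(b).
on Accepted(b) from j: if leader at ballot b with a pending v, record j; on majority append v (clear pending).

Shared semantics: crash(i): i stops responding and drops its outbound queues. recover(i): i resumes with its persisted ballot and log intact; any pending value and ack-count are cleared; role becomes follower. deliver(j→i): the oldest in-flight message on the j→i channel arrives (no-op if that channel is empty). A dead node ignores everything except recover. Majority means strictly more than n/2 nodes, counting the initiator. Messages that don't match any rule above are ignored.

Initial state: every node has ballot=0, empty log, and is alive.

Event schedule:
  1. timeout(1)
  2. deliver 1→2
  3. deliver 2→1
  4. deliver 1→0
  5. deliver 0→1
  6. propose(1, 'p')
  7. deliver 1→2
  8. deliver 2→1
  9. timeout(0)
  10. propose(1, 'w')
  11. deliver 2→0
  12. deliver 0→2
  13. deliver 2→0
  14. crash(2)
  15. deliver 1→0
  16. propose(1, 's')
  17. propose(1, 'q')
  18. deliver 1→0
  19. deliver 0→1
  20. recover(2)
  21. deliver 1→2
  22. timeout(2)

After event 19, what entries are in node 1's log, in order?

after 1 — timeout(1): n1:cand/b4/[-]
after 2 — deliver 1→2: n2:foll/b4/[-]
after 3 — deliver 2→1: n1:lead/b4/[-]
after 4 — deliver 1→0: n0:foll/b4/[-]
after 5 — deliver 0→1: ·
after 6 — propose(1,'p'): ·
after 7 — deliver 1→2: n2:foll/b4/[p]
after 8 — deliver 2→1: n1:lead/b4/[p]
after 9 — timeout(0): n0:cand/b6/[-]
after 10 — propose(1,'w'): ·
after 11 — deliver 2→0: ·
after 12 — deliver 0→2: n2:foll/b6/[p]
after 13 — deliver 2→0: n0:lead/b6/[-]
after 14 — crash(2): n2:✗foll/b6/[p]
after 15 — deliver 1→0: ·
after 16 — propose(1,'s'): ·
after 17 — propose(1,'q'): ·
after 18 — deliver 1→0: ·
after 19 — deliver 0→1: n1:foll/b6/[p]

p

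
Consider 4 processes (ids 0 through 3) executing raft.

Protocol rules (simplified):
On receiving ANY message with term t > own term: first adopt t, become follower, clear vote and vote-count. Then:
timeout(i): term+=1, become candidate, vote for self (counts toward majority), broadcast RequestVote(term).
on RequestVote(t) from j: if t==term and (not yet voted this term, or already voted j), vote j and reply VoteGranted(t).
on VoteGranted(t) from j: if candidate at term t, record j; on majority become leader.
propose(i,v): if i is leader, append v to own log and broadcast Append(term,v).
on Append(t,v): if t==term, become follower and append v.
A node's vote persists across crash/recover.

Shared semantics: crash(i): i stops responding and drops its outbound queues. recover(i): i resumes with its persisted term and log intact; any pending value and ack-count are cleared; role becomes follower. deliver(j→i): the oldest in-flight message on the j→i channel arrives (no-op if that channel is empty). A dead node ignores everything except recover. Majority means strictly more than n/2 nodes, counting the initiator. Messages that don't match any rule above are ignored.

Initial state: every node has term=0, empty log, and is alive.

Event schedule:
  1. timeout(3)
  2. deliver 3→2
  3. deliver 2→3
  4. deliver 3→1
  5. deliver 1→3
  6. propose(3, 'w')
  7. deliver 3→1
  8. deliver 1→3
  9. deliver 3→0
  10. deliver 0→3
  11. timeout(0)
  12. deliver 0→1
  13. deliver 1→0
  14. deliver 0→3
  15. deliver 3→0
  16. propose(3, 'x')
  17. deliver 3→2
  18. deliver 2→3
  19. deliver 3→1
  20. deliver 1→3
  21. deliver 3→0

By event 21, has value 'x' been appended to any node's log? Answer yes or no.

[1] timeout(3) → N3(cand t1 [-])
[2] deliver 3→2 → N2(foll t1 [-])
[3] deliver 2→3 → ∅
[4] deliver 3→1 → N1(foll t1 [-])
[5] deliver 1→3 → N3(lead t1 [-])
[6] propose(3,'w') → N3(lead t1 [w])
[7] deliver 3→1 → N1(foll t1 [w])
[8] deliver 1→3 → ∅
[9] deliver 3→0 → N0(foll t1 [-])
[10] deliver 0→3 → ∅
[11] timeout(0) → N0(cand t2 [-])
[12] deliver 0→1 → N1(foll t2 [w])
[13] deliver 1→0 → ∅
[14] deliver 0→3 → N3(foll t2 [w])
[15] deliver 3→0 → ∅
[16] propose(3,'x') → ∅
[17] deliver 3→2 → N2(foll t1 [w])
[18] deliver 2→3 → ∅
[19] deliver 3→1 → ∅
[20] deliver 1→3 → ∅
[21] deliver 3→0 → N0(lead t2 [-])

no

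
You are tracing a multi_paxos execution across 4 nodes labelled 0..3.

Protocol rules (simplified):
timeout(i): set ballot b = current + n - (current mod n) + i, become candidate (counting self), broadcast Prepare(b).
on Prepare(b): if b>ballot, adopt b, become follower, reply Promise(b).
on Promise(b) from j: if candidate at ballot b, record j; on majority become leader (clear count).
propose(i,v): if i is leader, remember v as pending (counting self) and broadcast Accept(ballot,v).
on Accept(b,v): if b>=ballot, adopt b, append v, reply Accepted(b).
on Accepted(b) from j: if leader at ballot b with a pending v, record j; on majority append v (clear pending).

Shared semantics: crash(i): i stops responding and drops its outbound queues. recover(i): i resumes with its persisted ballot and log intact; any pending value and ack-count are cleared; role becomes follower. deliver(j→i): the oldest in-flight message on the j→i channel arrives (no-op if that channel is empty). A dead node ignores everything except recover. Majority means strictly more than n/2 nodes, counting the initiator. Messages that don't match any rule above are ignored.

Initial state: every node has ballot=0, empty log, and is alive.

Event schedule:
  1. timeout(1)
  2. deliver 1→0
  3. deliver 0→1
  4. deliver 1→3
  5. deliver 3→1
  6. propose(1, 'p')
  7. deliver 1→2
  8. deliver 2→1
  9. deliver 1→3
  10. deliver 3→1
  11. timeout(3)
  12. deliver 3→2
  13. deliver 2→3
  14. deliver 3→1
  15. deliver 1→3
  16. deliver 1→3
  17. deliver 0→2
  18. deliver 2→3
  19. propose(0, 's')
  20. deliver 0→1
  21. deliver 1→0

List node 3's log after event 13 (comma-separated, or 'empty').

1. timeout(1):  <1:cand b5 ->
2. deliver 1→0:  <0:foll b5 ->
3. deliver 0→1:  nop
4. deliver 1→3:  <3:foll b5 ->
5. deliver 3→1:  <1:lead b5 ->
6. propose(1,'p'):  nop
7. deliver 1→2:  <2:foll b5 ->
8. deliver 2→1:  nop
9. deliver 1→3:  <3:foll b5 p>
10. deliver 3→1:  nop
11. timeout(3):  <3:cand b11 p>
12. deliver 3→2:  <2:foll b11 ->
13. deliver 2→3:  nop

p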